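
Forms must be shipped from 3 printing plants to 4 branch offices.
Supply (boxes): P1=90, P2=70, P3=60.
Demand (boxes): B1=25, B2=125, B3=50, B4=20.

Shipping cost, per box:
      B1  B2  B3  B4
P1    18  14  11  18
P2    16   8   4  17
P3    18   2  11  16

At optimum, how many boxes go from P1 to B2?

45

Solving gives:
  P1–B1: 25 boxes
  P1–B2: 45 boxes
  P1–B4: 20 boxes
  P2–B2: 20 boxes
  P2–B3: 50 boxes
  P3–B2: 60 boxes
Total cost = 1920.
So P1→B2 carries 45 boxes.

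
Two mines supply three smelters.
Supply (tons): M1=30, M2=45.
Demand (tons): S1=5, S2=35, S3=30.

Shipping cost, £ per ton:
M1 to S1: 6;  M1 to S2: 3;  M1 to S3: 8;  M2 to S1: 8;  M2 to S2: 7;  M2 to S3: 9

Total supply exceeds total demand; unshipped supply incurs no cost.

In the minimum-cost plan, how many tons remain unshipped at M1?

0

Minimum-cost shipments:
  M1–S2: 30 × £3 = £90
  M2–S1: 5 × £8 = £40
  M2–S2: 5 × £7 = £35
  M2–S3: 30 × £9 = £270
Total cost = £435.
M1 ships 30 of its 30, leaving 0.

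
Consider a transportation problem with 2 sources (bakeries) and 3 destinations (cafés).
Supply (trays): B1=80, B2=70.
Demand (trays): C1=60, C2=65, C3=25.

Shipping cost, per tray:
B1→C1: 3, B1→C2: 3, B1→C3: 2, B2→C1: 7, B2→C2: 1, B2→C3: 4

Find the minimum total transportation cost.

Optimal allocation:
  B1->C1: 60 × 3 = 180
  B1->C3: 20 × 2 = 40
  B2->C2: 65 × 1 = 65
  B2->C3: 5 × 4 = 20
Total = 180 + 40 + 65 + 20 = 305.
(Supply check: B1 ships 80; B2 ships 70.)

305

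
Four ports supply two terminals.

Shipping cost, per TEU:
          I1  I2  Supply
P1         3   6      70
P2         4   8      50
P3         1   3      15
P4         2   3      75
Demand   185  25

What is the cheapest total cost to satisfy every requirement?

600

One minimum-cost allocation:
  P1 to I1: 70 × 3 = 210
  P2 to I1: 50 × 4 = 200
  P3 to I1: 15 × 1 = 15
  P4 to I1: 50 × 2 = 100
  P4 to I2: 25 × 3 = 75
Total = 210 + 200 + 15 + 100 + 75 = 600.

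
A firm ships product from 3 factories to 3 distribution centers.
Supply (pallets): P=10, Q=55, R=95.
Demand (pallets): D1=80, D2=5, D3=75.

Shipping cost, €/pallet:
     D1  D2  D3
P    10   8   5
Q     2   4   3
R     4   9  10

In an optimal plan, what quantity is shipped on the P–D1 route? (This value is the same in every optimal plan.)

0

The minimum-cost plan:
  P->D3: 10 × €5 = €50
  Q->D3: 55 × €3 = €165
  R->D1: 80 × €4 = €320
  R->D2: 5 × €9 = €45
  R->D3: 10 × €10 = €100
Total cost = €680.
The route P→D1 is not used.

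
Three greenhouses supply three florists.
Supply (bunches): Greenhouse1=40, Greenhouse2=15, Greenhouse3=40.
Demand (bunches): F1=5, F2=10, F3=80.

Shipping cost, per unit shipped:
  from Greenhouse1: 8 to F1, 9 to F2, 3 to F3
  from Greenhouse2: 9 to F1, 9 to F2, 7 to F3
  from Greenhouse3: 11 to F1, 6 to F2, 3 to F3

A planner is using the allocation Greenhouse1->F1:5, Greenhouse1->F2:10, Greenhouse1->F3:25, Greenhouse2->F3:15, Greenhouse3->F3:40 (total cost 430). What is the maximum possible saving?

Current plan cost = 5·8 + 10·9 + 25·3 + 15·7 + 40·3 = 430.
Optimal plan:
  Greenhouse1→F3: 40 × 3 = 120
  Greenhouse2→F1: 5 × 9 = 45
  Greenhouse2→F2: 10 × 9 = 90
  Greenhouse3→F3: 40 × 3 = 120
Optimal cost = 375.
Saving = 430 − 375 = 55.

55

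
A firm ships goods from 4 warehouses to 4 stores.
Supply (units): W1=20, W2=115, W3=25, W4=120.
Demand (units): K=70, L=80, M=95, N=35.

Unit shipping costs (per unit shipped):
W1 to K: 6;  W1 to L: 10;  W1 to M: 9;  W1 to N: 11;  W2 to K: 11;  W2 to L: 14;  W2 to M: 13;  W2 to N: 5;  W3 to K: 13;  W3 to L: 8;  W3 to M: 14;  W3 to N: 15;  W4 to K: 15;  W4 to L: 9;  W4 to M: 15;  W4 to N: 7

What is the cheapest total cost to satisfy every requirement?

A cheapest plan:
  W1→K: 20 units
  W2→K: 50 units
  W2→M: 30 units
  W2→N: 35 units
  W3→M: 25 units
  W4→L: 80 units
  W4→M: 40 units
Total cost = 2905.

2905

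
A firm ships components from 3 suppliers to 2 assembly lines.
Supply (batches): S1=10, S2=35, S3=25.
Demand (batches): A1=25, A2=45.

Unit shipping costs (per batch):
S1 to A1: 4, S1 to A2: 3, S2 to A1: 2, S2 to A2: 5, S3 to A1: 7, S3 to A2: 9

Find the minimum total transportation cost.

An optimal shipping plan:
  S1–A2: 10 × 3 = 30
  S2–A1: 25 × 2 = 50
  S2–A2: 10 × 5 = 50
  S3–A2: 25 × 9 = 225
Total = 30 + 50 + 50 + 225 = 355.

355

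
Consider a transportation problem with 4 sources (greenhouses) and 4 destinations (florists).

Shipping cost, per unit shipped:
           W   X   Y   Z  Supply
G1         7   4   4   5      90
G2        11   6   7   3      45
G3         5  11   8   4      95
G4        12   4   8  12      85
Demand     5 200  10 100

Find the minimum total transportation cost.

1325

An optimal shipping plan:
  G1→X: 80 × 4 = 320
  G1→Y: 10 × 4 = 40
  G2→X: 35 × 6 = 210
  G2→Z: 10 × 3 = 30
  G3→W: 5 × 5 = 25
  G3→Z: 90 × 4 = 360
  G4→X: 85 × 4 = 340
Total = 320 + 40 + 210 + 30 + 25 + 360 + 340 = 1325.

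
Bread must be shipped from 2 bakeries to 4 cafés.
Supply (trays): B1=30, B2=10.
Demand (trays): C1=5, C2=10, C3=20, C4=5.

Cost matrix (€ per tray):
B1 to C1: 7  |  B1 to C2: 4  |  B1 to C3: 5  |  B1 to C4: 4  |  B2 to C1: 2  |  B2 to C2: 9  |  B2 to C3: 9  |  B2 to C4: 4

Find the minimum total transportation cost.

170

An optimal shipping plan:
  B1→C2: 10 trays
  B1→C3: 20 trays
  B2→C1: 5 trays
  B2→C4: 5 trays
Total cost = €170.
(Supply check: B1 ships 30; B2 ships 10.)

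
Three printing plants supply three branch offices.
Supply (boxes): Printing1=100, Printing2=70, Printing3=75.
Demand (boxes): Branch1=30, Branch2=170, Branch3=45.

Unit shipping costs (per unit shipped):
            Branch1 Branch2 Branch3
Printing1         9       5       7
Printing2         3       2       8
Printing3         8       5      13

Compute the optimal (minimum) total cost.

1135

A cheapest plan:
  Printing1→Branch2: 55 × 5 = 275
  Printing1→Branch3: 45 × 7 = 315
  Printing2→Branch1: 30 × 3 = 90
  Printing2→Branch2: 40 × 2 = 80
  Printing3→Branch2: 75 × 5 = 375
Total = 275 + 315 + 90 + 80 + 375 = 1135.
(Supply check: Printing1 ships 100; Printing2 ships 70; Printing3 ships 75.)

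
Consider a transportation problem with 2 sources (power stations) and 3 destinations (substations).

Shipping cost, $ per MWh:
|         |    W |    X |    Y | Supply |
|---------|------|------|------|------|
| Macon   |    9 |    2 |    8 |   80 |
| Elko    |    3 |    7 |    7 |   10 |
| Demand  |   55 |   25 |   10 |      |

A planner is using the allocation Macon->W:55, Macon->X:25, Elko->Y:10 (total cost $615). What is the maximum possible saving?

Current plan cost = 55·9 + 25·2 + 10·7 = $615.
Optimal plan:
  Macon->W: 45 MWh
  Macon->X: 25 MWh
  Macon->Y: 10 MWh
  Elko->W: 10 MWh
Optimal cost = $565.
Saving = 615 − 565 = $50.

50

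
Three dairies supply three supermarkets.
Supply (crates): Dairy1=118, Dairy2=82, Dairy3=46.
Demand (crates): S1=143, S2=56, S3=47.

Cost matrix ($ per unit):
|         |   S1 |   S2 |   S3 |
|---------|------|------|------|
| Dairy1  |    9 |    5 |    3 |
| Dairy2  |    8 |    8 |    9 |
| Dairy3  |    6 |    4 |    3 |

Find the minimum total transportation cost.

An optimal shipping plan:
  Dairy1→S1: 15 × $9 = $135
  Dairy1→S2: 56 × $5 = $280
  Dairy1→S3: 47 × $3 = $141
  Dairy2→S1: 82 × $8 = $656
  Dairy3→S1: 46 × $6 = $276
Total = 135 + 280 + 141 + 656 + 276 = $1488.

1488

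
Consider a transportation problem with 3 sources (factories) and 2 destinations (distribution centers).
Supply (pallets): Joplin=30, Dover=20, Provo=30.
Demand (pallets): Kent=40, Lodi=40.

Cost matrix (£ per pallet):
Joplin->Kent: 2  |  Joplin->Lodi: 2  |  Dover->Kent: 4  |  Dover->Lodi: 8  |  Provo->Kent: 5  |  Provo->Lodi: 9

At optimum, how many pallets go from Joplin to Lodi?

Solving gives:
  Joplin→Lodi: 30 × £2 = £60
  Dover→Kent: 20 × £4 = £80
  Provo→Kent: 20 × £5 = £100
  Provo→Lodi: 10 × £9 = £90
Total cost = £330.
So Joplin→Lodi carries 30 pallets.

30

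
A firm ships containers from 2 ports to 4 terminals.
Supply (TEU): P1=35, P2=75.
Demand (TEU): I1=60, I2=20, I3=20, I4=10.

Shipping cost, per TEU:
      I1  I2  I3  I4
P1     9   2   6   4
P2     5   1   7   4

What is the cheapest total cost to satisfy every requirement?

485

A cheapest plan:
  P1 to I2: 5 TEU
  P1 to I3: 20 TEU
  P1 to I4: 10 TEU
  P2 to I1: 60 TEU
  P2 to I2: 15 TEU
Total cost = 485.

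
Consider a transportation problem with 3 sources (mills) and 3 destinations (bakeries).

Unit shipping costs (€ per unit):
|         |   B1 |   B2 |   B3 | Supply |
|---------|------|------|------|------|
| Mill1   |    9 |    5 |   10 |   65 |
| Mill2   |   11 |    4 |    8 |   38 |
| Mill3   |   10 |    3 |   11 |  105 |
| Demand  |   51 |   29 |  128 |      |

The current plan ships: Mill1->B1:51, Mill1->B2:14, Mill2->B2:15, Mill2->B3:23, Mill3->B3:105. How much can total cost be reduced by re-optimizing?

102

Current plan cost = 51·9 + 14·5 + 15·4 + 23·8 + 105·11 = €1928.
Optimal plan:
  Mill1 to B3: 65 × €10 = €650
  Mill2 to B3: 38 × €8 = €304
  Mill3 to B1: 51 × €10 = €510
  Mill3 to B2: 29 × €3 = €87
  Mill3 to B3: 25 × €11 = €275
Optimal cost = €1826.
Saving = 1928 − 1826 = €102.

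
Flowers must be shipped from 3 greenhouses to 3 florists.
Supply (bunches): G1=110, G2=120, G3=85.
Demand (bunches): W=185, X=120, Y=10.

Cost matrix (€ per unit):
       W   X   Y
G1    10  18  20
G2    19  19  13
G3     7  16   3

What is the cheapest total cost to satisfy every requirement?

3935

One minimum-cost allocation:
  G1–W: 110 × €10 = €1100
  G2–X: 120 × €19 = €2280
  G3–W: 75 × €7 = €525
  G3–Y: 10 × €3 = €30
Total = 1100 + 2280 + 525 + 30 = €3935.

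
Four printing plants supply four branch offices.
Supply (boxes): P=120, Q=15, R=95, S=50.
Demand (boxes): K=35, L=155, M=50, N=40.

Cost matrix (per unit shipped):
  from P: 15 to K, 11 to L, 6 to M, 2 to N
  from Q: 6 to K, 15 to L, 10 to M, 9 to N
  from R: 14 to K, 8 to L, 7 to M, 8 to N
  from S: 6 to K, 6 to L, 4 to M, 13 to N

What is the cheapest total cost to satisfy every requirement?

1860

A cheapest plan:
  P–L: 30 × 11 = 330
  P–M: 50 × 6 = 300
  P–N: 40 × 2 = 80
  Q–K: 15 × 6 = 90
  R–L: 95 × 8 = 760
  S–K: 20 × 6 = 120
  S–L: 30 × 6 = 180
Total = 330 + 300 + 80 + 90 + 760 + 120 + 180 = 1860.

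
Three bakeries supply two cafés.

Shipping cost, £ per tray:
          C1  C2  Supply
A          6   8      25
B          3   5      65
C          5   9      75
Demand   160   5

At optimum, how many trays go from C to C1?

Solving gives:
  A->C1: 20 × £6 = £120
  A->C2: 5 × £8 = £40
  B->C1: 65 × £3 = £195
  C->C1: 75 × £5 = £375
Total cost = £730.
So C→C1 carries 75 trays.

75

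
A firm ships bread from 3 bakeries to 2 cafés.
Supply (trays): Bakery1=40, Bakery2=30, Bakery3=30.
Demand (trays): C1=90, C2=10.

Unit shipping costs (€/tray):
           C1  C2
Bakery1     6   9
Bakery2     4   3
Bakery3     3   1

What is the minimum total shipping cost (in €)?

Optimal allocation:
  Bakery1→C1: 40 × €6 = €240
  Bakery2→C1: 30 × €4 = €120
  Bakery3→C1: 20 × €3 = €60
  Bakery3→C2: 10 × €1 = €10
Total = 240 + 120 + 60 + 10 = €430.

430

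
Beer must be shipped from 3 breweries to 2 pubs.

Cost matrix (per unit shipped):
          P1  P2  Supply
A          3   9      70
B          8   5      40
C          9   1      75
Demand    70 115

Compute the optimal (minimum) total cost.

485

A cheapest plan:
  A to P1: 70 kegs
  B to P2: 40 kegs
  C to P2: 75 kegs
Total cost = 485.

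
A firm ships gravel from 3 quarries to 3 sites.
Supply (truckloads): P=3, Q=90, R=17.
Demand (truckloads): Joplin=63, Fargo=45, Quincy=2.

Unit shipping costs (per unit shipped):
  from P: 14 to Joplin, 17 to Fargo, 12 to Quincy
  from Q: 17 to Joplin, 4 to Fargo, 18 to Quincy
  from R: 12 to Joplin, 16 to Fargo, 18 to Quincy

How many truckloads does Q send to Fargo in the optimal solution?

Solving gives:
  P→Joplin: 1 × 14 = 14
  P→Quincy: 2 × 12 = 24
  Q→Joplin: 45 × 17 = 765
  Q→Fargo: 45 × 4 = 180
  R→Joplin: 17 × 12 = 204
Total cost = 1187.
So Q→Fargo carries 45 truckloads.

45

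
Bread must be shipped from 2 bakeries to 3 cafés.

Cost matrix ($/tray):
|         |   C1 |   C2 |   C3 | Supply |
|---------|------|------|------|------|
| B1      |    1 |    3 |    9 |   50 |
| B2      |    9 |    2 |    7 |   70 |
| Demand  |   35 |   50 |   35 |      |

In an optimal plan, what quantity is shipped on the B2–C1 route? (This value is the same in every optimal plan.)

Optimal shipments:
  B1->C1: 35 × $1 = $35
  B1->C2: 15 × $3 = $45
  B2->C2: 35 × $2 = $70
  B2->C3: 35 × $7 = $245
Total cost = $395.
The route B2→C1 is not used.

0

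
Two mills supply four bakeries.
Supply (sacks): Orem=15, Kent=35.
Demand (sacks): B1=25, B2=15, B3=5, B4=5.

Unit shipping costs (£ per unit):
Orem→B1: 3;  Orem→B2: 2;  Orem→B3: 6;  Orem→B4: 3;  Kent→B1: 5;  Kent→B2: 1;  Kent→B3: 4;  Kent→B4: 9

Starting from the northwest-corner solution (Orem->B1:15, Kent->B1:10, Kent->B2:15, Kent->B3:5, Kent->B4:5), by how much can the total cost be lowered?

Current plan cost = 15·3 + 10·5 + 15·1 + 5·4 + 5·9 = £175.
Optimal plan:
  Orem–B1: 10 × £3 = £30
  Orem–B4: 5 × £3 = £15
  Kent–B1: 15 × £5 = £75
  Kent–B2: 15 × £1 = £15
  Kent–B3: 5 × £4 = £20
Optimal cost = £155.
Saving = 175 − 155 = £20.

20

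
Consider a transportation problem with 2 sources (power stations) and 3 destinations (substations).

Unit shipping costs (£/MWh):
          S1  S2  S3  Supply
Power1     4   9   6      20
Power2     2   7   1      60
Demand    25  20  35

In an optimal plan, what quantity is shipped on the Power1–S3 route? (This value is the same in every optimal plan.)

0

The minimum-cost plan:
  Power1 to S1: 20 × £4 = £80
  Power2 to S1: 5 × £2 = £10
  Power2 to S2: 20 × £7 = £140
  Power2 to S3: 35 × £1 = £35
Total cost = £265.
The route Power1→S3 is not used.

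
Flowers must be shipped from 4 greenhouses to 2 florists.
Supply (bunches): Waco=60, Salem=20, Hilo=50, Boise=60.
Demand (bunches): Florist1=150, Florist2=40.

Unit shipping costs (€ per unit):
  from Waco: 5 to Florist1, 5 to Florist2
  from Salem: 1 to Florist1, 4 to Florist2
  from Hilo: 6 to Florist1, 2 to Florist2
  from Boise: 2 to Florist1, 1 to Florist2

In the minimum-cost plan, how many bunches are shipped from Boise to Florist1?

60

Optimal shipments:
  Waco->Florist1: 60 × €5 = €300
  Salem->Florist1: 20 × €1 = €20
  Hilo->Florist1: 10 × €6 = €60
  Hilo->Florist2: 40 × €2 = €80
  Boise->Florist1: 60 × €2 = €120
Total cost = €580.
So Boise→Florist1 carries 60 bunches.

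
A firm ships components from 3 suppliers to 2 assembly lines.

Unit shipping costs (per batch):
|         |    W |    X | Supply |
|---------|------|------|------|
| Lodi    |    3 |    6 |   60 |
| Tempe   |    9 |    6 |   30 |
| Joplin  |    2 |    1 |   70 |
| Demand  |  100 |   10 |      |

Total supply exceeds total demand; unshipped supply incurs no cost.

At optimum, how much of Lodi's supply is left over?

Minimum-cost shipments:
  Lodi→W: 40 batches
  Joplin→W: 60 batches
  Joplin→X: 10 batches
Total cost = 250.
Lodi ships 40 of its 60, leaving 20.

20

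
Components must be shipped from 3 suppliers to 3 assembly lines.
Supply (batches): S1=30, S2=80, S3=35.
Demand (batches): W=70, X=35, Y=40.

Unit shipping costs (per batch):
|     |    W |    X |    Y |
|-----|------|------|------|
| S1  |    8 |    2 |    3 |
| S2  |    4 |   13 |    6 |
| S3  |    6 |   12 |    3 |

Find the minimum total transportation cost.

540

Optimal allocation:
  S1->X: 30 × 2 = 60
  S2->W: 70 × 4 = 280
  S2->X: 5 × 13 = 65
  S2->Y: 5 × 6 = 30
  S3->Y: 35 × 3 = 105
Total = 60 + 280 + 65 + 30 + 105 = 540.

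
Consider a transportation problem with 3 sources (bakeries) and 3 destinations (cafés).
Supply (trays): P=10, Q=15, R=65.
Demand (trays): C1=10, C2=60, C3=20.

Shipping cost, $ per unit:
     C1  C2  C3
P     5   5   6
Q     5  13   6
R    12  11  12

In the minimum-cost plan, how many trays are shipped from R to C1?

0

The minimum-cost plan:
  P–C3: 10 × $6 = $60
  Q–C1: 10 × $5 = $50
  Q–C3: 5 × $6 = $30
  R–C2: 60 × $11 = $660
  R–C3: 5 × $12 = $60
Total cost = $860.
The route R→C1 is not used.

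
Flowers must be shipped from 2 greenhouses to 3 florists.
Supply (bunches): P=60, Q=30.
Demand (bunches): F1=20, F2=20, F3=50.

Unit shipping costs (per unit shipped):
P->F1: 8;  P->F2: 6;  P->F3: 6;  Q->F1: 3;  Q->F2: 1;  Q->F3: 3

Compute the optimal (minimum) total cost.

430

A cheapest plan:
  P->F1: 10 × 8 = 80
  P->F3: 50 × 6 = 300
  Q->F1: 10 × 3 = 30
  Q->F2: 20 × 1 = 20
Total = 80 + 300 + 30 + 20 = 430.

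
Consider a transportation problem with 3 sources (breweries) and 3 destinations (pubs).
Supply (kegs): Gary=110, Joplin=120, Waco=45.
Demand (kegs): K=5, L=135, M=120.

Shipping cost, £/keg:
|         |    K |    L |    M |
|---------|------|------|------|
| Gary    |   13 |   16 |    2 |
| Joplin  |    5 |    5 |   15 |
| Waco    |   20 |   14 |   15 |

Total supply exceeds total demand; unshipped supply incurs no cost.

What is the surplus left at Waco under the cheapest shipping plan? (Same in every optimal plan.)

Minimum-cost shipments:
  Gary–M: 110 × £2 = £220
  Joplin–K: 5 × £5 = £25
  Joplin–L: 115 × £5 = £575
  Waco–L: 20 × £14 = £280
  Waco–M: 10 × £15 = £150
Total cost = £1250.
Waco ships 30 of its 45, leaving 15.

15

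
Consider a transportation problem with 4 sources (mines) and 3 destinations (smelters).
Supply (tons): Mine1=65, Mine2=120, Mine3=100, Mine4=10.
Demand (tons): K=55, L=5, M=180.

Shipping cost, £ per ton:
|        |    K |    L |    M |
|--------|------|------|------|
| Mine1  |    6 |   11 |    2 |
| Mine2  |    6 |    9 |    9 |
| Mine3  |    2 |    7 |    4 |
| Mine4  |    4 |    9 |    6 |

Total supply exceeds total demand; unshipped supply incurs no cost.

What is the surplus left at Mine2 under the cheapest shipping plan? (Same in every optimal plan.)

55

An optimal plan:
  Mine1->M: 65 × £2 = £130
  Mine2->K: 55 × £6 = £330
  Mine2->L: 5 × £9 = £45
  Mine2->M: 5 × £9 = £45
  Mine3->M: 100 × £4 = £400
  Mine4->M: 10 × £6 = £60
Total cost = £1010.
Mine2 ships 65 of its 120, leaving 55.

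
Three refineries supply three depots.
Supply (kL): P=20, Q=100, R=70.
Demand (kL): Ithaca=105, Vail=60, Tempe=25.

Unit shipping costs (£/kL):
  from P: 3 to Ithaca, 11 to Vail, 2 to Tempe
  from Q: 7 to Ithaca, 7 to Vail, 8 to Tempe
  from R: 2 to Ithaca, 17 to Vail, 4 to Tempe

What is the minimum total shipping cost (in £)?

885

One minimum-cost allocation:
  P->Tempe: 20 × £2 = £40
  Q->Ithaca: 35 × £7 = £245
  Q->Vail: 60 × £7 = £420
  Q->Tempe: 5 × £8 = £40
  R->Ithaca: 70 × £2 = £140
Total = 40 + 245 + 420 + 40 + 140 = £885.
(Supply check: P ships 20; Q ships 100; R ships 70.)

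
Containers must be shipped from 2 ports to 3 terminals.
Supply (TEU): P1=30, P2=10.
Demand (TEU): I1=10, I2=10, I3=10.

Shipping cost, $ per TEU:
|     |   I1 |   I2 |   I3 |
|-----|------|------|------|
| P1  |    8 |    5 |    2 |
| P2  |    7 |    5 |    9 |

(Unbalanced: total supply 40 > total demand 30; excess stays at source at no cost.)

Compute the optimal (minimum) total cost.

140

Optimal allocation:
  P1 to I2: 10 × $5 = $50
  P1 to I3: 10 × $2 = $20
  P2 to I1: 10 × $7 = $70
Total = 50 + 20 + 70 = $140.
(Supply check: P1 ships 20; P2 ships 10.)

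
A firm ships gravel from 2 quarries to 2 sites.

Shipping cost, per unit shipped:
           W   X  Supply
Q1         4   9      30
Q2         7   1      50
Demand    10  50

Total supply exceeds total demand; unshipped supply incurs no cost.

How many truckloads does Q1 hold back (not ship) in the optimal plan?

An optimal plan:
  Q1->W: 10 × 4 = 40
  Q2->X: 50 × 1 = 50
Total cost = 90.
Q1 ships 10 of its 30, leaving 20.

20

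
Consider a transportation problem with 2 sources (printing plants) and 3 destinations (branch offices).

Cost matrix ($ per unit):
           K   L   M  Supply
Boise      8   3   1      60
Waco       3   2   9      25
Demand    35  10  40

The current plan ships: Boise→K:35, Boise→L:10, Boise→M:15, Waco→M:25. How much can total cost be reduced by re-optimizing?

Current plan cost = 35·8 + 10·3 + 15·1 + 25·9 = $550.
Optimal plan:
  Boise->K: 10 × $8 = $80
  Boise->L: 10 × $3 = $30
  Boise->M: 40 × $1 = $40
  Waco->K: 25 × $3 = $75
Optimal cost = $225.
Saving = 550 − 225 = $325.

325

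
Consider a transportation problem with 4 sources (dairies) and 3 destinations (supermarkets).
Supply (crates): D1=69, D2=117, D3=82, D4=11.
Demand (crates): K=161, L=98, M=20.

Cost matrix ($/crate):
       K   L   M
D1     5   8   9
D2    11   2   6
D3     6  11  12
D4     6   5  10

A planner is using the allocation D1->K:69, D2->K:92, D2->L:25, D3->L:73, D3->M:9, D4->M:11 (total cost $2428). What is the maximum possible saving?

1212

Current plan cost = 69·5 + 92·11 + 25·2 + 73·11 + 9·12 + 11·10 = $2428.
Optimal plan:
  D1–K: 69 × $5 = $345
  D2–L: 97 × $2 = $194
  D2–M: 20 × $6 = $120
  D3–K: 82 × $6 = $492
  D4–K: 10 × $6 = $60
  D4–L: 1 × $5 = $5
Optimal cost = $1216.
Saving = 2428 − 1216 = $1212.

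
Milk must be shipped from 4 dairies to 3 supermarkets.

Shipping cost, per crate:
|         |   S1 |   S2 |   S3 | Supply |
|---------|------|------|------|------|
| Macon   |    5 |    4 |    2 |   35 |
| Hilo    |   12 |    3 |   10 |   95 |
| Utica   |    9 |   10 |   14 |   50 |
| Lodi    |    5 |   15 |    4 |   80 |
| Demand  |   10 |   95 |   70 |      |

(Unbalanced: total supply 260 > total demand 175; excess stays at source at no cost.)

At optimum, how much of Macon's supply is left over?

Minimum-cost shipments:
  Macon to S3: 35 × 2 = 70
  Hilo to S2: 95 × 3 = 285
  Lodi to S1: 10 × 5 = 50
  Lodi to S3: 35 × 4 = 140
Total cost = 545.
Macon ships 35 of its 35, leaving 0.

0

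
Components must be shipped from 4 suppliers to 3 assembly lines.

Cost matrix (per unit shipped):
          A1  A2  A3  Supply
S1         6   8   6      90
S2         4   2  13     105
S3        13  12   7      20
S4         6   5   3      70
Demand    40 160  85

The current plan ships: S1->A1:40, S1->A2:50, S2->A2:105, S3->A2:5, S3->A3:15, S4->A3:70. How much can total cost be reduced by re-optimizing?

Current plan cost = 40·6 + 50·8 + 105·2 + 5·12 + 15·7 + 70·3 = 1225.
Optimal plan:
  S1->A1: 40 batches
  S1->A2: 50 batches
  S2->A2: 105 batches
  S3->A3: 20 batches
  S4->A2: 5 batches
  S4->A3: 65 batches
Optimal cost = 1210.
Saving = 1225 − 1210 = 15.

15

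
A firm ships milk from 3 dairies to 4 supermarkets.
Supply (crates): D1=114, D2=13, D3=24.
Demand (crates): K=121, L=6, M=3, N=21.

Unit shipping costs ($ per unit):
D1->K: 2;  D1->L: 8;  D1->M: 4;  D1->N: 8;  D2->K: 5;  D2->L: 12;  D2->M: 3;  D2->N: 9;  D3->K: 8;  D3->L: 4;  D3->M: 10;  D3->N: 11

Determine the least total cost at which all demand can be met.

Optimal allocation:
  D1–K: 114 × $2 = $228
  D2–K: 7 × $5 = $35
  D2–M: 3 × $3 = $9
  D2–N: 3 × $9 = $27
  D3–L: 6 × $4 = $24
  D3–N: 18 × $11 = $198
Total = 228 + 35 + 9 + 27 + 24 + 198 = $521.
(Supply check: D1 ships 114; D2 ships 13; D3 ships 24.)

521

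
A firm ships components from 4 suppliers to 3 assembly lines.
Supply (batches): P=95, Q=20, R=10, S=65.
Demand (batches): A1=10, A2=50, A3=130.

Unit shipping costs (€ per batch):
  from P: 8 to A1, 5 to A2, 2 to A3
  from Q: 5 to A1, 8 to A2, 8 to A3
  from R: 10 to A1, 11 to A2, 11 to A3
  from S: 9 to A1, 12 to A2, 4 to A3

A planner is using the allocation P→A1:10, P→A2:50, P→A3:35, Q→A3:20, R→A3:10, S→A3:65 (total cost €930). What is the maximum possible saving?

Current plan cost = 10·8 + 50·5 + 35·2 + 20·8 + 10·11 + 65·4 = €930.
Optimal plan:
  P→A2: 30 × €5 = €150
  P→A3: 65 × €2 = €130
  Q→A1: 10 × €5 = €50
  Q→A2: 10 × €8 = €80
  R→A2: 10 × €11 = €110
  S→A3: 65 × €4 = €260
Optimal cost = €780.
Saving = 930 − 780 = €150.

150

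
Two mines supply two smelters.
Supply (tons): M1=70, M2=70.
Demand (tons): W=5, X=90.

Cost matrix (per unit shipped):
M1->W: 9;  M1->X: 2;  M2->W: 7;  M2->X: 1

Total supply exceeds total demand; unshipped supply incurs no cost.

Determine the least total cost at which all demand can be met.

150

An optimal shipping plan:
  M1->X: 25 × 2 = 50
  M2->W: 5 × 7 = 35
  M2->X: 65 × 1 = 65
Total = 50 + 35 + 65 = 150.
(Supply check: M1 ships 25; M2 ships 70.)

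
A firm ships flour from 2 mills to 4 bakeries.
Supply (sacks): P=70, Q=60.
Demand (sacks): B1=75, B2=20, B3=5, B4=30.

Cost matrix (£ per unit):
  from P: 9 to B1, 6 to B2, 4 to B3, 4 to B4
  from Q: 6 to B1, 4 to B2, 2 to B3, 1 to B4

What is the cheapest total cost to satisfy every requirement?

755

One minimum-cost allocation:
  P->B1: 15 × £9 = £135
  P->B2: 20 × £6 = £120
  P->B3: 5 × £4 = £20
  P->B4: 30 × £4 = £120
  Q->B1: 60 × £6 = £360
Total = 135 + 120 + 20 + 120 + 360 = £755.
(Supply check: P ships 70; Q ships 60.)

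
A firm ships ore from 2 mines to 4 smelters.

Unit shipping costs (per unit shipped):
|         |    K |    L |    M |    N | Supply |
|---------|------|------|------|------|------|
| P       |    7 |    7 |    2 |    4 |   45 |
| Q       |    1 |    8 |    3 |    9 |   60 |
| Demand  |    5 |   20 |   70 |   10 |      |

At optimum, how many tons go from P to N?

10

The minimum-cost plan:
  P to L: 20 × 7 = 140
  P to M: 15 × 2 = 30
  P to N: 10 × 4 = 40
  Q to K: 5 × 1 = 5
  Q to M: 55 × 3 = 165
Total cost = 380.
So P→N carries 10 tons.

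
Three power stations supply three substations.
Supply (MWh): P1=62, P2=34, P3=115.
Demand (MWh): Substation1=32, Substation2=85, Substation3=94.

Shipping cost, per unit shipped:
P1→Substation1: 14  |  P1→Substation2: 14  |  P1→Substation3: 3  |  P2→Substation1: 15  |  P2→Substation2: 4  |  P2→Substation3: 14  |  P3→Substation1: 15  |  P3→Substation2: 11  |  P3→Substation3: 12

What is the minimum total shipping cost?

1747

An optimal shipping plan:
  P1->Substation3: 62 × 3 = 186
  P2->Substation2: 34 × 4 = 136
  P3->Substation1: 32 × 15 = 480
  P3->Substation2: 51 × 11 = 561
  P3->Substation3: 32 × 12 = 384
Total = 186 + 136 + 480 + 561 + 384 = 1747.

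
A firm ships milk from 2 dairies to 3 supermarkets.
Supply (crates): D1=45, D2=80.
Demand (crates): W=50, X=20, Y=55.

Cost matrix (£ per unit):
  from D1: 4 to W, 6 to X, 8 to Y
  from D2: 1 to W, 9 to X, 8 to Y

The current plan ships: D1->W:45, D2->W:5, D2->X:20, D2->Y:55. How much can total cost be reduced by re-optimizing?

195

Current plan cost = 45·4 + 5·1 + 20·9 + 55·8 = £805.
Optimal plan:
  D1–X: 20 × £6 = £120
  D1–Y: 25 × £8 = £200
  D2–W: 50 × £1 = £50
  D2–Y: 30 × £8 = £240
Optimal cost = £610.
Saving = 805 − 610 = £195.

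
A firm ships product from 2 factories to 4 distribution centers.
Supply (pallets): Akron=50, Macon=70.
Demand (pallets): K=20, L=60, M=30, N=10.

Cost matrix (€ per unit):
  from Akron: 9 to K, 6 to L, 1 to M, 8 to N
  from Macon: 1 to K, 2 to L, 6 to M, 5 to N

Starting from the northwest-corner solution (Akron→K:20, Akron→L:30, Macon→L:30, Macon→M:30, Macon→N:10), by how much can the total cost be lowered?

Current plan cost = 20·9 + 30·6 + 30·2 + 30·6 + 10·5 = €650.
Optimal plan:
  Akron to L: 10 × €6 = €60
  Akron to M: 30 × €1 = €30
  Akron to N: 10 × €8 = €80
  Macon to K: 20 × €1 = €20
  Macon to L: 50 × €2 = €100
Optimal cost = €290.
Saving = 650 − 290 = €360.

360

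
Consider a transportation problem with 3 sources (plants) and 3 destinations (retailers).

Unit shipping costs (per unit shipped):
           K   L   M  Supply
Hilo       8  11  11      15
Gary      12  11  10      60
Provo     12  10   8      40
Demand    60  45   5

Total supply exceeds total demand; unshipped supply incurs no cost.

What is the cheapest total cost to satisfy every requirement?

1160

A cheapest plan:
  Hilo to K: 15 × 8 = 120
  Gary to K: 45 × 12 = 540
  Gary to L: 10 × 11 = 110
  Provo to L: 35 × 10 = 350
  Provo to M: 5 × 8 = 40
Total = 120 + 540 + 110 + 350 + 40 = 1160.
(Supply check: Hilo ships 15; Gary ships 55; Provo ships 40.)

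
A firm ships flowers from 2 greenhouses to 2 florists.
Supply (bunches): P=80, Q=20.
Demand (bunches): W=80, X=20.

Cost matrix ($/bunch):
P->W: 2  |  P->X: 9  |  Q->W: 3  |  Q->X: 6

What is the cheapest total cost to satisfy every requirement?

280

Optimal allocation:
  P to W: 80 bunches
  Q to X: 20 bunches
Total cost = $280.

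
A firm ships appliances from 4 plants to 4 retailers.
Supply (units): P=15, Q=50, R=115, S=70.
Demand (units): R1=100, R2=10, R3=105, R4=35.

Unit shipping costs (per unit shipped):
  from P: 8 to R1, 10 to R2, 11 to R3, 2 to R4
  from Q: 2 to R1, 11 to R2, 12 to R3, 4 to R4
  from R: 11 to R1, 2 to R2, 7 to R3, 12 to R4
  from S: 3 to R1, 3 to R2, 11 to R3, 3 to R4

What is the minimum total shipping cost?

1095

One minimum-cost allocation:
  P to R4: 15 × 2 = 30
  Q to R1: 50 × 2 = 100
  R to R2: 10 × 2 = 20
  R to R3: 105 × 7 = 735
  S to R1: 50 × 3 = 150
  S to R4: 20 × 3 = 60
Total = 30 + 100 + 20 + 735 + 150 + 60 = 1095.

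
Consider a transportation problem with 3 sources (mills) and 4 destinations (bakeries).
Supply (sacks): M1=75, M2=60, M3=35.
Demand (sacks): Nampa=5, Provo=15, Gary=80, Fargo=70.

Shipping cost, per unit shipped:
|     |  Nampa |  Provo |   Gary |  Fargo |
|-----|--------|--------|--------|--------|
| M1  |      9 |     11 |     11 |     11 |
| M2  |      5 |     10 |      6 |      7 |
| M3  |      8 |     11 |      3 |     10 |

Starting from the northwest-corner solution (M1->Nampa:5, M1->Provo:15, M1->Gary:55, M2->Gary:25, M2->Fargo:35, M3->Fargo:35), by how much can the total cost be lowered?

Current plan cost = 5·9 + 15·11 + 55·11 + 25·6 + 35·7 + 35·10 = 1560.
Optimal plan:
  M1->Provo: 15 sacks
  M1->Fargo: 60 sacks
  M2->Nampa: 5 sacks
  M2->Gary: 45 sacks
  M2->Fargo: 10 sacks
  M3->Gary: 35 sacks
Optimal cost = 1295.
Saving = 1560 − 1295 = 265.

265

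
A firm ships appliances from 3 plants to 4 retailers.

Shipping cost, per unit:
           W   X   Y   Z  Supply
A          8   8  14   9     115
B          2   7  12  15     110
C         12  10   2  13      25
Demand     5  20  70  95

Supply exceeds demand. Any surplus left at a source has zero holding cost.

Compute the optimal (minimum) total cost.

An optimal shipping plan:
  A→Z: 95 units
  B→W: 5 units
  B→X: 20 units
  B→Y: 45 units
  C→Y: 25 units
Total cost = 1595.

1595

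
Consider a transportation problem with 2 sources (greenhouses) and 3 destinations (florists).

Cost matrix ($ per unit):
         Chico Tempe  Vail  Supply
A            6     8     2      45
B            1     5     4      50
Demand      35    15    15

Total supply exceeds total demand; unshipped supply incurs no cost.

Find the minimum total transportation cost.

140

A cheapest plan:
  A->Vail: 15 × $2 = $30
  B->Chico: 35 × $1 = $35
  B->Tempe: 15 × $5 = $75
Total = 30 + 35 + 75 = $140.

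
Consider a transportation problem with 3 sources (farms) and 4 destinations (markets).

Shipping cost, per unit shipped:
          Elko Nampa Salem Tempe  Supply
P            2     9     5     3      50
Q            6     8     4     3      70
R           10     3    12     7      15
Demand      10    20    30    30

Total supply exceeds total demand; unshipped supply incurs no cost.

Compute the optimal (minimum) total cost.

An optimal shipping plan:
  P to Elko: 10 × 2 = 20
  P to Tempe: 30 × 3 = 90
  Q to Nampa: 5 × 8 = 40
  Q to Salem: 30 × 4 = 120
  R to Nampa: 15 × 3 = 45
Total = 20 + 90 + 40 + 120 + 45 = 315.
(Supply check: P ships 40; Q ships 35; R ships 15.)

315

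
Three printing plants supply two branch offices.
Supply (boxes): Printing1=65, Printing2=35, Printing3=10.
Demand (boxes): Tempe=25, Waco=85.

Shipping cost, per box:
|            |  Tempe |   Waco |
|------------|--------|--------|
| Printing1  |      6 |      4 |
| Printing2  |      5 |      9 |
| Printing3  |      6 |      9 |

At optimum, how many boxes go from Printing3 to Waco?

10

Optimal shipments:
  Printing1→Waco: 65 × 4 = 260
  Printing2→Tempe: 25 × 5 = 125
  Printing2→Waco: 10 × 9 = 90
  Printing3→Waco: 10 × 9 = 90
Total cost = 565.
So Printing3→Waco carries 10 boxes.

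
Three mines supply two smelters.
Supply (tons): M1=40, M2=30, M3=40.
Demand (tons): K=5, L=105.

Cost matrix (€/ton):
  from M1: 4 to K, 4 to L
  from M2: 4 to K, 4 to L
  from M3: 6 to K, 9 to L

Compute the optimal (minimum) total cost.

625

An optimal shipping plan:
  M1→L: 40 × €4 = €160
  M2→L: 30 × €4 = €120
  M3→K: 5 × €6 = €30
  M3→L: 35 × €9 = €315
Total = 160 + 120 + 30 + 315 = €625.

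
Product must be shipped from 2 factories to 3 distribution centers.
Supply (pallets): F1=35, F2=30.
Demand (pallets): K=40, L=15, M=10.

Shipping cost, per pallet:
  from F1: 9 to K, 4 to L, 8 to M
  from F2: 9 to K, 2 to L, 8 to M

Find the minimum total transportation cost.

470

A cheapest plan:
  F1→K: 25 × 9 = 225
  F1→M: 10 × 8 = 80
  F2→K: 15 × 9 = 135
  F2→L: 15 × 2 = 30
Total = 225 + 80 + 135 + 30 = 470.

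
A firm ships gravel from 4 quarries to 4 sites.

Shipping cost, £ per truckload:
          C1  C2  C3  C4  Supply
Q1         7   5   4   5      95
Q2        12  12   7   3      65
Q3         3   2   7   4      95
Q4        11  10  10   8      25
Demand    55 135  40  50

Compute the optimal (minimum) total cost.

1200

A cheapest plan:
  Q1→C2: 70 × £5 = £350
  Q1→C3: 25 × £4 = £100
  Q2→C3: 15 × £7 = £105
  Q2→C4: 50 × £3 = £150
  Q3→C1: 30 × £3 = £90
  Q3→C2: 65 × £2 = £130
  Q4→C1: 25 × £11 = £275
Total = 350 + 100 + 105 + 150 + 90 + 130 + 275 = £1200.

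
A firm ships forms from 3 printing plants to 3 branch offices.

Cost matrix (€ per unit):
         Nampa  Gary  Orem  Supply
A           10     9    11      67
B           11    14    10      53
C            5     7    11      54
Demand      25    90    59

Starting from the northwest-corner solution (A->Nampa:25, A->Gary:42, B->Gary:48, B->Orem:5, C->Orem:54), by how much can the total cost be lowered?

Current plan cost = 25·10 + 42·9 + 48·14 + 5·10 + 54·11 = €1944.
Optimal plan:
  A–Gary: 61 × €9 = €549
  A–Orem: 6 × €11 = €66
  B–Orem: 53 × €10 = €530
  C–Nampa: 25 × €5 = €125
  C–Gary: 29 × €7 = €203
Optimal cost = €1473.
Saving = 1944 − 1473 = €471.

471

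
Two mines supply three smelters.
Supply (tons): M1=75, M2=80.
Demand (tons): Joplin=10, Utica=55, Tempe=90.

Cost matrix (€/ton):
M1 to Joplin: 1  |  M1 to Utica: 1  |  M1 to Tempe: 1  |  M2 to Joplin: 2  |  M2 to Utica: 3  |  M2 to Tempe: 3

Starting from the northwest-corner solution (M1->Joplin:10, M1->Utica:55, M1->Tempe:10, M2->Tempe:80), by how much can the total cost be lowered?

10

Current plan cost = 10·1 + 55·1 + 10·1 + 80·3 = €315.
Optimal plan:
  M1 to Utica: 55 tons
  M1 to Tempe: 20 tons
  M2 to Joplin: 10 tons
  M2 to Tempe: 70 tons
Optimal cost = €305.
Saving = 315 − 305 = €10.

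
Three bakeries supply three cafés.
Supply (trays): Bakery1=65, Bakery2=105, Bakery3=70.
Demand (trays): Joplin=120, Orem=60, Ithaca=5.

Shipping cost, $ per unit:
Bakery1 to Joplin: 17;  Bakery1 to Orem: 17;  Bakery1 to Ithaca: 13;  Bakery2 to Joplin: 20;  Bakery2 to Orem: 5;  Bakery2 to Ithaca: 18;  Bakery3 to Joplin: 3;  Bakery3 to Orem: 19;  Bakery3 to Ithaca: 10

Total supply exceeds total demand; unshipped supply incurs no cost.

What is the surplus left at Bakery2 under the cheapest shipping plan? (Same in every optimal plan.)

45

Minimum-cost shipments:
  Bakery1 to Joplin: 50 × $17 = $850
  Bakery1 to Ithaca: 5 × $13 = $65
  Bakery2 to Orem: 60 × $5 = $300
  Bakery3 to Joplin: 70 × $3 = $210
Total cost = $1425.
Bakery2 ships 60 of its 105, leaving 45.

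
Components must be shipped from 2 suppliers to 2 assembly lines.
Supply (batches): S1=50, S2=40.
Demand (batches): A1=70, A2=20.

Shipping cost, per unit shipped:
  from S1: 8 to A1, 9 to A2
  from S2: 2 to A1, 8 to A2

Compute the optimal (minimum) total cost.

An optimal shipping plan:
  S1 to A1: 30 batches
  S1 to A2: 20 batches
  S2 to A1: 40 batches
Total cost = 500.
(Supply check: S1 ships 50; S2 ships 40.)

500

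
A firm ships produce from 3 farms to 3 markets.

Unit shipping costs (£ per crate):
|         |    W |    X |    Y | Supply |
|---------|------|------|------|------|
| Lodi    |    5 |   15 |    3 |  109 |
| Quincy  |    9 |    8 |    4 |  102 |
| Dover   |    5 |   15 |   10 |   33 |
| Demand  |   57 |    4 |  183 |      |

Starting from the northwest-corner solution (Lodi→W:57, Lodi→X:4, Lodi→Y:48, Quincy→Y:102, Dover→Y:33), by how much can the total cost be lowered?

Current plan cost = 57·5 + 4·15 + 48·3 + 102·4 + 33·10 = £1227.
Optimal plan:
  Lodi to W: 24 × £5 = £120
  Lodi to Y: 85 × £3 = £255
  Quincy to X: 4 × £8 = £32
  Quincy to Y: 98 × £4 = £392
  Dover to W: 33 × £5 = £165
Optimal cost = £964.
Saving = 1227 − 964 = £263.

263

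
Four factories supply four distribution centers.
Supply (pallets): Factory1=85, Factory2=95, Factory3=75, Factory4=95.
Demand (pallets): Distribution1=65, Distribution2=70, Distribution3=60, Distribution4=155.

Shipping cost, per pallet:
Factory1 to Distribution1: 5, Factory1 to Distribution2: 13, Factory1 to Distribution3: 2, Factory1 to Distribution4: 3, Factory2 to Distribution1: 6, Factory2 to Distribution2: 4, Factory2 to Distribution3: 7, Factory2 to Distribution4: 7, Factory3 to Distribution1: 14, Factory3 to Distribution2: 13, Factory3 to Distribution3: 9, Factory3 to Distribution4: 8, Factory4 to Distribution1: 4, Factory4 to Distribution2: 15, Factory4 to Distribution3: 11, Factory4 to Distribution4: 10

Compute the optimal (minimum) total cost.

One minimum-cost allocation:
  Factory1->Distribution3: 60 × 2 = 120
  Factory1->Distribution4: 25 × 3 = 75
  Factory2->Distribution2: 70 × 4 = 280
  Factory2->Distribution4: 25 × 7 = 175
  Factory3->Distribution4: 75 × 8 = 600
  Factory4->Distribution1: 65 × 4 = 260
  Factory4->Distribution4: 30 × 10 = 300
Total = 120 + 75 + 280 + 175 + 600 + 260 + 300 = 1810.
(Supply check: Factory1 ships 85; Factory2 ships 95; Factory3 ships 75; Factory4 ships 95.)

1810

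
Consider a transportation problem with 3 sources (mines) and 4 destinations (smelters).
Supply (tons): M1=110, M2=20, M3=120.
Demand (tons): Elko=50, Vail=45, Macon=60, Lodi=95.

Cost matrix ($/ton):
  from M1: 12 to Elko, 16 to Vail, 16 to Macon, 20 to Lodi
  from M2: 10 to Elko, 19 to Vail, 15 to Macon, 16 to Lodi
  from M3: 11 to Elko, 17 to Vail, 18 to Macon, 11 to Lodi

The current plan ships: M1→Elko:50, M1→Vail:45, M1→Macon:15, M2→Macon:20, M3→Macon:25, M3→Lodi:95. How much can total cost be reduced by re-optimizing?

95

Current plan cost = 50·12 + 45·16 + 15·16 + 20·15 + 25·18 + 95·11 = $3355.
Optimal plan:
  M1–Elko: 5 × $12 = $60
  M1–Vail: 45 × $16 = $720
  M1–Macon: 60 × $16 = $960
  M2–Elko: 20 × $10 = $200
  M3–Elko: 25 × $11 = $275
  M3–Lodi: 95 × $11 = $1045
Optimal cost = $3260.
Saving = 3355 − 3260 = $95.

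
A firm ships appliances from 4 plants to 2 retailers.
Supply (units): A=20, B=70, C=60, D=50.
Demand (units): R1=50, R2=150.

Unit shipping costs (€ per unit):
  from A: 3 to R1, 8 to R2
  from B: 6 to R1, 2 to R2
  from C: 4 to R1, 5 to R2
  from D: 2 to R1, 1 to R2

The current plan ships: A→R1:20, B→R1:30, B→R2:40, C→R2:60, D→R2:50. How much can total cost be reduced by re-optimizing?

150

Current plan cost = 20·3 + 30·6 + 40·2 + 60·5 + 50·1 = €670.
Optimal plan:
  A->R1: 20 × €3 = €60
  B->R2: 70 × €2 = €140
  C->R1: 30 × €4 = €120
  C->R2: 30 × €5 = €150
  D->R2: 50 × €1 = €50
Optimal cost = €520.
Saving = 670 − 520 = €150.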